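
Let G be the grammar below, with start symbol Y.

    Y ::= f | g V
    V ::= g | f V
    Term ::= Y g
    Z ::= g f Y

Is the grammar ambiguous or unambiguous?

Only Y, V are reachable from Y; ignoring the rest: Restricted to the reachable nonterminals, every rule has the form A → t or A → t B, and no two rules for the same A share a first terminal. The grammar encodes a DFA — one run per string.

Unambiguous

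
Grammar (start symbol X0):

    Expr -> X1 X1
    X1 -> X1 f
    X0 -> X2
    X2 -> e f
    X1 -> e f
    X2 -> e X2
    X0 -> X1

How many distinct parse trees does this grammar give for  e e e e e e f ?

Parse trees for e e e e e e f:
  [X0 [X2 e [X2 e [X2 e [X2 e [X2 e [X2 e f]]]]]]]

1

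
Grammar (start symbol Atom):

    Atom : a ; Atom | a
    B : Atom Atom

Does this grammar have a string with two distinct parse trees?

Unambiguous

Only Atom is reachable from Atom; ignoring the rest: Right-recursive list with a separator: after each atom, whether the separator follows determines the rule. One parse per string.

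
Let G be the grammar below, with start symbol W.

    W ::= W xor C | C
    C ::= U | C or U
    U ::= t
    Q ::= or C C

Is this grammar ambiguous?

Only W, C, U are reachable from W; ignoring the rest: W → W xor C | C  ;  C → C or U | U  — a left-associative chain with U at the bottom. Each string factors uniquely by precedence.

Unambiguous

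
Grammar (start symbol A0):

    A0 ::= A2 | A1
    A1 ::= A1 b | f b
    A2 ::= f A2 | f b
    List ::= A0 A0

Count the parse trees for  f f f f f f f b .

1

Parse trees for f f f f f f f b:
  [A0 [A2 f [A2 f [A2 f [A2 f [A2 f [A2 f [A2 f b]]]]]]]]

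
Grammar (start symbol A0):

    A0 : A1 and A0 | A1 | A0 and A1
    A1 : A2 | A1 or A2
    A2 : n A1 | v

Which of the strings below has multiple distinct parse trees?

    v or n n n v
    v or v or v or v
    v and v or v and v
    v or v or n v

v and v or v and v

v or n n n v: 1 tree
v or v or v or v: 1 tree
v and v or v and v: 4 trees
v or v or n v: 1 tree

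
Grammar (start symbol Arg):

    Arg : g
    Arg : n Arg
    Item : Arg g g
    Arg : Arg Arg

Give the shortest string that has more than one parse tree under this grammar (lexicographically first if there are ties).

length 1: no string has ≥2 trees
length 2: no string has ≥2 trees
length 3: g g g has 2 parse trees

Two derivations of g g g:
  Arg ⇒ Arg Arg ⇒ g Arg ⇒ g Arg Arg ⇒ g g Arg ⇒ g g g
  Arg ⇒ Arg Arg ⇒ Arg Arg Arg ⇒ g Arg Arg ⇒ g g Arg ⇒ g g g

g g g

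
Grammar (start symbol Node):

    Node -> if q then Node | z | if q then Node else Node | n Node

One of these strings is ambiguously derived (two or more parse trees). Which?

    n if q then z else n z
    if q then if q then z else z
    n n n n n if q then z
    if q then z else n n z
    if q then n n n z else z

n if q then z else n z: 1 tree
if q then if q then z else z: 2 trees
n n n n n if q then z: 1 tree
if q then z else n n z: 1 tree
if q then n n n z else z: 1 tree

if q then if q then z else z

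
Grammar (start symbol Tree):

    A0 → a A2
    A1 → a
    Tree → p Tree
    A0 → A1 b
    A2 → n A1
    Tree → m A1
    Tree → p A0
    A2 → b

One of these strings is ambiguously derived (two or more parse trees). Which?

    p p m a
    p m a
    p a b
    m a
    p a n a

p p m a: 1 tree
p m a: 1 tree
p a b: 2 trees
m a: 1 tree
p a n a: 1 tree

p a b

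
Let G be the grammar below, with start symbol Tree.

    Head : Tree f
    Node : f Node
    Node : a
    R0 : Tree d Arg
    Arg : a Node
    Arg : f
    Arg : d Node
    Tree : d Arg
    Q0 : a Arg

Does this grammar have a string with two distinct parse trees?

Unambiguous

(Head, R0, Q0 are unreachable from Tree, so their rules don't affect L(Tree).) The reachable rules are right-linear with at most one rule per (nonterminal, next-terminal) pair. Each input token forces the next rule, so parsing is deterministic.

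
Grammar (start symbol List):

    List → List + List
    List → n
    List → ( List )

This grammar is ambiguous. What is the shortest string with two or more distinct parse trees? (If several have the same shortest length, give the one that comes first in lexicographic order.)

length 1: no string has ≥2 trees
length 3: no string has ≥2 trees
length 5: n + n + n has 2 parse trees

Two derivations of n + n + n:
  List ⇒ List + List ⇒ List + List + List ⇒ n + List + List ⇒ n + n + List ⇒ n + n + n
  List ⇒ List + List ⇒ n + List ⇒ n + List + List ⇒ n + n + List ⇒ n + n + n

n + n + n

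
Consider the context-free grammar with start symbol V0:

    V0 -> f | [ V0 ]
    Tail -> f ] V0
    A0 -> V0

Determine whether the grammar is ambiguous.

Only V0 is reachable from V0; ignoring the rest: Each string is a nest of matched brackets around a single atom. An opening bracket forces the recursive rule; an atom forces the base rule.

Unambiguous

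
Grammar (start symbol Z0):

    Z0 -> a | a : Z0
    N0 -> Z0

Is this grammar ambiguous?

Unambiguous

Only Z0 is reachable from Z0; ignoring the rest: Right-recursive list with a separator: after each atom, whether the separator follows determines the rule. One parse per string.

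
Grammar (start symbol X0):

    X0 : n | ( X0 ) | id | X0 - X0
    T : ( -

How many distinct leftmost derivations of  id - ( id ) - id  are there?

2

Parse trees for id - ( id ) - id:
  [X0 [X0 id] - [X0 [X0 ( [X0 id] )] - [X0 id]]]
  [X0 [X0 [X0 id] - [X0 ( [X0 id] )]] - [X0 id]]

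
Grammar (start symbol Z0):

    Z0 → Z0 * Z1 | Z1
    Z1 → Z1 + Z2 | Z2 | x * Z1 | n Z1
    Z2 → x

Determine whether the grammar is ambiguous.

Witness: x * x

Derivation 1: Z0 ⇒ Z0 * Z1 ⇒ Z1 * Z1 ⇒ Z2 * Z1 ⇒ x * Z1 ⇒ x * Z2 ⇒ x * x
Derivation 2: Z0 ⇒ Z1 ⇒ x * Z1 ⇒ x * Z2 ⇒ x * x

Two distinct leftmost derivations for the same string.

Ambiguous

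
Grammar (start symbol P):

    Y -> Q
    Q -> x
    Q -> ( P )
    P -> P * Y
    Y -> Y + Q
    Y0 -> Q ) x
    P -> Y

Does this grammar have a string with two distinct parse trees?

Only P, Y, Q are reachable from P; ignoring the rest: This is a standard precedence ladder (P over Y over Q), with each level left-recursive on its own operator ('*' at P, '+' at Y). That structure is LR(1), hence unambiguous.

Unambiguous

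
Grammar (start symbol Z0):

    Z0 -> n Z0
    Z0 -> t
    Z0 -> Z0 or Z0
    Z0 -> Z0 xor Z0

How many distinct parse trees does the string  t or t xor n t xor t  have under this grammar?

7

Parse trees for t or t xor n t xor t:
  [Z0 [Z0 t] or [Z0 [Z0 t] xor [Z0 n [Z0 [Z0 t] xor [Z0 t]]]]]
  [Z0 [Z0 t] or [Z0 [Z0 t] xor [Z0 [Z0 n [Z0 t]] xor [Z0 t]]]]
  [Z0 [Z0 t] or [Z0 [Z0 [Z0 t] xor [Z0 n [Z0 t]]] xor [Z0 t]]]
  [Z0 [Z0 [Z0 t] or [Z0 t]] xor [Z0 n [Z0 [Z0 t] xor [Z0 t]]]]
  [Z0 [Z0 [Z0 t] or [Z0 t]] xor [Z0 [Z0 n [Z0 t]] xor [Z0 t]]]
  [Z0 [Z0 [Z0 t] or [Z0 [Z0 t] xor [Z0 n [Z0 t]]]] xor [Z0 t]]
  [Z0 [Z0 [Z0 [Z0 t] or [Z0 t]] xor [Z0 n [Z0 t]]] xor [Z0 t]]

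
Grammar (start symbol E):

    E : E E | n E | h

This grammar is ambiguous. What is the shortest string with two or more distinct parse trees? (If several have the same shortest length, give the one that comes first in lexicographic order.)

length 1: no string has ≥2 trees
length 2: no string has ≥2 trees
length 3: h h h has 2 parse trees

Two derivations of h h h:
  E ⇒ E E ⇒ E E E ⇒ h E E ⇒ h h E ⇒ h h h
  E ⇒ E E ⇒ h E ⇒ h E E ⇒ h h E ⇒ h h h

h h h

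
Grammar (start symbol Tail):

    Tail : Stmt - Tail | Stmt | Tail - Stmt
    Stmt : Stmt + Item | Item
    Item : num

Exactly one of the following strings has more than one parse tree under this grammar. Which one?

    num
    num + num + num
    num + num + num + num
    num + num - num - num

num: 1 tree
num + num + num: 1 tree
num + num + num + num: 1 tree
num + num - num - num: 4 trees

num + num - num - num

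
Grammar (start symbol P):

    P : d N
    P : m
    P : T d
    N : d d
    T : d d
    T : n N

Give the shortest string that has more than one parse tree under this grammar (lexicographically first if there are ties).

length 1: no string has ≥2 trees
length 3: d d d has 2 parse trees

Two derivations of d d d:
  P ⇒ d N ⇒ d d d
  P ⇒ T d ⇒ d d d

d d d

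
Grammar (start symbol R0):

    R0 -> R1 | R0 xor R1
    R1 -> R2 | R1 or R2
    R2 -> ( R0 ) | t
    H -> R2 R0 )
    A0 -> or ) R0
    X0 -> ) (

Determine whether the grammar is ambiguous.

(H, A0, X0 are unreachable from R0, so their rules don't affect L(R0).) R0 → R0 xor R1 | R1  ;  R1 → R1 or R2 | R2  — a left-associative chain with R2 at the bottom. Each string factors uniquely by precedence.

Unambiguous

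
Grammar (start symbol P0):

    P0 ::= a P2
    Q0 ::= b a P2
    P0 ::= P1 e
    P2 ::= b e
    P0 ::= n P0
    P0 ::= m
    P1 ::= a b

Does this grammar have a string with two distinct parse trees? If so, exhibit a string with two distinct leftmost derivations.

Witness: a b e

Derivation 1: P0 ⇒ a P2 ⇒ a b e
Derivation 2: P0 ⇒ P1 e ⇒ a b e

Two distinct leftmost derivations for the same string.

Ambiguous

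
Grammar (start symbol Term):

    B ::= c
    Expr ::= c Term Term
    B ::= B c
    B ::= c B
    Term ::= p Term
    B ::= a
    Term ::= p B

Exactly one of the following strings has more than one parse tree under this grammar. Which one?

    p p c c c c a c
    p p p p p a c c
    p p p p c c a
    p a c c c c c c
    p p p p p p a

p p c c c c a c: 5 trees
p p p p p a c c: 1 tree
p p p p c c a: 1 tree
p a c c c c c c: 1 tree
p p p p p p a: 1 tree

p p c c c c a c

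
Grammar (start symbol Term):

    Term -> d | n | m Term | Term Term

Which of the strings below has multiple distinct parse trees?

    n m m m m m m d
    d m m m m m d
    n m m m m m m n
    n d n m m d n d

n m m m m m m d: 1 tree
d m m m m m d: 1 tree
n m m m m m m n: 1 tree
n d n m m d n d: 95 trees

n d n m m d n d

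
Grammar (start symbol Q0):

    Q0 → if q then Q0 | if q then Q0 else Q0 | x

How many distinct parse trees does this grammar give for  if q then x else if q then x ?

1

Parse trees for if q then x else if q then x:
  [Q0 if q then [Q0 x] else [Q0 if q then [Q0 x]]]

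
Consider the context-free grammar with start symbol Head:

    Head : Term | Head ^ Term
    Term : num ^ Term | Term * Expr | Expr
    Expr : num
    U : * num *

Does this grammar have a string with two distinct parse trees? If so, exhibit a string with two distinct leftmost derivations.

Witness: num ^ num

Derivation 1: Head ⇒ Term ⇒ num ^ Term ⇒ num ^ Expr ⇒ num ^ num
Derivation 2: Head ⇒ Head ^ Term ⇒ Term ^ Term ⇒ Expr ^ Term ⇒ num ^ Term ⇒ num ^ Expr ⇒ num ^ num

Two distinct leftmost derivations for the same string.

Ambiguous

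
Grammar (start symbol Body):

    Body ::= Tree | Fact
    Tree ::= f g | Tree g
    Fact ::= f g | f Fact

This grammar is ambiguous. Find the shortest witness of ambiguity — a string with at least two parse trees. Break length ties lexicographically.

length 2: f g has 2 parse trees

Two derivations of f g:
  Body ⇒ Tree ⇒ f g
  Body ⇒ Fact ⇒ f g

f g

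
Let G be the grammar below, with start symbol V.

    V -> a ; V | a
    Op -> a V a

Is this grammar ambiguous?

(Op is unreachable from V, so its rules don't affect L(V).) The reachable grammar is A → atom sep A | atom. Each atom is followed by either the separator (recurse) or end-of-string (stop) — no choice point.

Unambiguous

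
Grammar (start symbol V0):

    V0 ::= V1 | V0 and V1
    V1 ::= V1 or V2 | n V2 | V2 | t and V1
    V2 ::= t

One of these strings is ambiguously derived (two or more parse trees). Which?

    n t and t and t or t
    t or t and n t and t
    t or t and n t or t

n t and t and t or t

n t and t and t or t: 3 trees
t or t and n t and t: 1 tree
t or t and n t or t: 1 tree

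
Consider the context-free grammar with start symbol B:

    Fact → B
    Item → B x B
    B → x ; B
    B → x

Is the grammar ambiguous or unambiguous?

Only B is reachable from B; ignoring the rest: Right-recursive list with a separator: after each atom, whether the separator follows determines the rule. One parse per string.

Unambiguous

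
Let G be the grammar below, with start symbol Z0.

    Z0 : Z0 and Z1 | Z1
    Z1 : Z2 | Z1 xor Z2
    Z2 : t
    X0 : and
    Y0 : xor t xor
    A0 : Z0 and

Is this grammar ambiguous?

Unambiguous

Only Z0, Z1, Z2 are reachable from Z0; ignoring the rest: The grammar is stratified — Z0 handles 'and' (left-recursive), Z1 handles 'xor', Z2 atoms. Each operator has a fixed associativity and precedence level, so every string has one parse.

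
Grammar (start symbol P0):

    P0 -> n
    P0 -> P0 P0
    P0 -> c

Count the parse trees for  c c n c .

Parse trees for c c n c:
  [P0 [P0 c] [P0 [P0 c] [P0 [P0 n] [P0 c]]]]
  [P0 [P0 c] [P0 [P0 [P0 c] [P0 n]] [P0 c]]]
  [P0 [P0 [P0 c] [P0 c]] [P0 [P0 n] [P0 c]]]
  [P0 [P0 [P0 c] [P0 [P0 c] [P0 n]]] [P0 c]]
  [P0 [P0 [P0 [P0 c] [P0 c]] [P0 n]] [P0 c]]

5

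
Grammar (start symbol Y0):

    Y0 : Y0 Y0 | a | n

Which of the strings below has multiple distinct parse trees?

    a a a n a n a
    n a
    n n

a a a n a n a: 132 trees
n a: 1 tree
n n: 1 tree

a a a n a n a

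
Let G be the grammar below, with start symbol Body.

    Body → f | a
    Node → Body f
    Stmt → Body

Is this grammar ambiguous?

Only Body is reachable from Body; ignoring the rest: The reachable rules are right-linear with at most one rule per (nonterminal, next-terminal) pair. Each input token forces the next rule, so parsing is deterministic.

Unambiguous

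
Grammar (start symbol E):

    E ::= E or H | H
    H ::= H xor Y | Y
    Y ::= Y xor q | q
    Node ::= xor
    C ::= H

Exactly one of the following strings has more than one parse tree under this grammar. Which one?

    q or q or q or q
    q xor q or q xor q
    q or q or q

q or q or q or q: 1 tree
q xor q or q xor q: 4 trees
q or q or q: 1 tree

q xor q or q xor q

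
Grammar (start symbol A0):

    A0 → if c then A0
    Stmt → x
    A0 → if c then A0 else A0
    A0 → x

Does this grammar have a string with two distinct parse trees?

Ambiguous

Witness: if c then if c then x else x

Derivation 1: A0 ⇒ if c then A0 ⇒ if c then if c then A0 else A0 ⇒ if c then if c then x else A0 ⇒ if c then if c then x else x
Derivation 2: A0 ⇒ if c then A0 else A0 ⇒ if c then if c then A0 else A0 ⇒ if c then if c then x else A0 ⇒ if c then if c then x else x

Two distinct leftmost derivations for the same string.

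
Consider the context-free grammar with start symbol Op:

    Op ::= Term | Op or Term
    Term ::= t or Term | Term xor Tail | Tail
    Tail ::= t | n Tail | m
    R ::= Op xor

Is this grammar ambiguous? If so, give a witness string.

Ambiguous

Witness: t or m

Derivation 1: Op ⇒ Term ⇒ t or Term ⇒ t or Tail ⇒ t or m
Derivation 2: Op ⇒ Op or Term ⇒ Term or Term ⇒ Tail or Term ⇒ t or Term ⇒ t or Tail ⇒ t or m

Two distinct leftmost derivations for the same string.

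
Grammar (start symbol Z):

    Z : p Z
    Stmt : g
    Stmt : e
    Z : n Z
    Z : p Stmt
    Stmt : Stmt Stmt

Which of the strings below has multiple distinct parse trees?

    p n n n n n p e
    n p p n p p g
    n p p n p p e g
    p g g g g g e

p g g g g g e

p n n n n n p e: 1 tree
n p p n p p g: 1 tree
n p p n p p e g: 1 tree
p g g g g g e: 42 trees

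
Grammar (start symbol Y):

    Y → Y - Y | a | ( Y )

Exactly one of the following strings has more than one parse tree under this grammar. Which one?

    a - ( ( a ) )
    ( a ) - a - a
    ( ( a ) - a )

( a ) - a - a

a - ( ( a ) ): 1 tree
( a ) - a - a: 2 trees
( ( a ) - a ): 1 tree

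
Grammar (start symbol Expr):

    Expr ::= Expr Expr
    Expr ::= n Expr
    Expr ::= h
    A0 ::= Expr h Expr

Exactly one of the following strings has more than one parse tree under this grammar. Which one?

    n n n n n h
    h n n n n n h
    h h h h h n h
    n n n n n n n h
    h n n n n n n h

h h h h h n h

n n n n n h: 1 tree
h n n n n n h: 1 tree
h h h h h n h: 42 trees
n n n n n n n h: 1 tree
h n n n n n n h: 1 tree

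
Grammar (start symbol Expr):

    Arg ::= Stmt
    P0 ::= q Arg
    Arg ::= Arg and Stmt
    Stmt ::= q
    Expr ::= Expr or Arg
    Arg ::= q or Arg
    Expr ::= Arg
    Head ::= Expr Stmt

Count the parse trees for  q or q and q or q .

3

Parse trees for q or q and q or q:
  [Expr [Expr [Expr [Arg [Stmt q]]] or [Arg [Arg [Stmt q]] and [Stmt q]]] or [Arg [Stmt q]]]
  [Expr [Expr [Arg [Arg q or [Arg [Stmt q]]] and [Stmt q]]] or [Arg [Stmt q]]]
  [Expr [Expr [Arg q or [Arg [Arg [Stmt q]] and [Stmt q]]]] or [Arg [Stmt q]]]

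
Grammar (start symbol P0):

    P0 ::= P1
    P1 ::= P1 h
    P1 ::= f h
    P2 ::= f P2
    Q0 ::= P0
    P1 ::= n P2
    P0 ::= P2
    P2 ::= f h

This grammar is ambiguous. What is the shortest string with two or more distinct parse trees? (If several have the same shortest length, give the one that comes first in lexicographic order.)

length 2: f h has 2 parse trees

Two derivations of f h:
  P0 ⇒ P1 ⇒ f h
  P0 ⇒ P2 ⇒ f h

f h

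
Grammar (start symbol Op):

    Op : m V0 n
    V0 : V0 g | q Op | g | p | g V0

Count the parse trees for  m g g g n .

Parse trees for m g g g n:
  [Op m [V0 [V0 [V0 g] g] g] n]
  [Op m [V0 [V0 g [V0 g]] g] n]
  [Op m [V0 g [V0 [V0 g] g]] n]
  [Op m [V0 g [V0 g [V0 g]]] n]

4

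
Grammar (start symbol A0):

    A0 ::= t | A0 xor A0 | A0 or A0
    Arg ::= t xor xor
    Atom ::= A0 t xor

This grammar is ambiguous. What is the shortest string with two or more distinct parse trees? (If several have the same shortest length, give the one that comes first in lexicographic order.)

length 1: no string has ≥2 trees
length 3: no string has ≥2 trees
length 5: t or t or t has 2 parse trees

Two derivations of t or t or t:
  A0 ⇒ A0 or A0 ⇒ t or A0 ⇒ t or A0 or A0 ⇒ t or t or A0 ⇒ t or t or t
  A0 ⇒ A0 or A0 ⇒ A0 or A0 or A0 ⇒ t or A0 or A0 ⇒ t or t or A0 ⇒ t or t or t

t or t or t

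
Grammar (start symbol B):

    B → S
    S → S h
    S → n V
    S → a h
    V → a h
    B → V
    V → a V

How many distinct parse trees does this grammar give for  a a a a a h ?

Parse trees for a a a a a h:
  [B [V a [V a [V a [V a [V a h]]]]]]

1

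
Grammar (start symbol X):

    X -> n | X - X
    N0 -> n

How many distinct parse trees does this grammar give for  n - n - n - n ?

5

Parse trees for n - n - n - n:
  [X [X n] - [X [X n] - [X [X n] - [X n]]]]
  [X [X n] - [X [X [X n] - [X n]] - [X n]]]
  [X [X [X n] - [X n]] - [X [X n] - [X n]]]
  [X [X [X n] - [X [X n] - [X n]]] - [X n]]
  [X [X [X [X n] - [X n]] - [X n]] - [X n]]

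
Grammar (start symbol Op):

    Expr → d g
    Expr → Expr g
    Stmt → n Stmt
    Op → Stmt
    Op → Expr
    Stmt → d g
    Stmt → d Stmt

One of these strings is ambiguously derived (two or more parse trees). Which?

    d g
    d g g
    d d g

d g: 2 trees
d g g: 1 tree
d d g: 1 tree

d g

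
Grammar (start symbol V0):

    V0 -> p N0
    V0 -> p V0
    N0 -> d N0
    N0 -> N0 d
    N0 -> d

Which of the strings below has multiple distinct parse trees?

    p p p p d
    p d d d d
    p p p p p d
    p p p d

p p p p d: 1 tree
p d d d d: 8 trees
p p p p p d: 1 tree
p p p d: 1 tree

p d d d d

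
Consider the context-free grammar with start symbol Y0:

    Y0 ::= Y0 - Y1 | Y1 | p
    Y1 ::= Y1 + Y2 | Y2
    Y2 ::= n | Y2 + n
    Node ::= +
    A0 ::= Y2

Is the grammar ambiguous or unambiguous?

Witness: n + n

Derivation 1: Y0 ⇒ Y1 ⇒ Y1 + Y2 ⇒ Y2 + Y2 ⇒ n + Y2 ⇒ n + n
Derivation 2: Y0 ⇒ Y1 ⇒ Y2 ⇒ Y2 + n ⇒ n + n

Two distinct leftmost derivations for the same string.

Ambiguous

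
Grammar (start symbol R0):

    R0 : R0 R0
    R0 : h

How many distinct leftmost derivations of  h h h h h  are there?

Parse trees for h h h h h (showing first 6 of 14):
  [R0 [R0 h] [R0 [R0 h] [R0 [R0 h] [R0 [R0 h] [R0 h]]]]]
  [R0 [R0 h] [R0 [R0 h] [R0 [R0 [R0 h] [R0 h]] [R0 h]]]]
  [R0 [R0 h] [R0 [R0 [R0 h] [R0 h]] [R0 [R0 h] [R0 h]]]]
  [R0 [R0 h] [R0 [R0 [R0 h] [R0 [R0 h] [R0 h]]] [R0 h]]]
  [R0 [R0 h] [R0 [R0 [R0 [R0 h] [R0 h]] [R0 h]] [R0 h]]]
  [R0 [R0 [R0 h] [R0 h]] [R0 [R0 h] [R0 [R0 h] [R0 h]]]]

14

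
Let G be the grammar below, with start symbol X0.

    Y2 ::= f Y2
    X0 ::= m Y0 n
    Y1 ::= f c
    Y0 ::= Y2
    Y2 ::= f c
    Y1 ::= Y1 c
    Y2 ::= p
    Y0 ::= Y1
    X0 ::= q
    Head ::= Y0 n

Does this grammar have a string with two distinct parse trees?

Ambiguous

Witness: m f c n

Derivation 1: X0 ⇒ m Y0 n ⇒ m Y2 n ⇒ m f c n
Derivation 2: X0 ⇒ m Y0 n ⇒ m Y1 n ⇒ m f c n

Two distinct leftmost derivations for the same string.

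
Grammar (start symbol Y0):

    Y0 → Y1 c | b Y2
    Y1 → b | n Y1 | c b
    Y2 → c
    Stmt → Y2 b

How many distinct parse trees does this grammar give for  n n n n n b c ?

Parse trees for n n n n n b c:
  [Y0 [Y1 n [Y1 n [Y1 n [Y1 n [Y1 n [Y1 b]]]]]] c]

1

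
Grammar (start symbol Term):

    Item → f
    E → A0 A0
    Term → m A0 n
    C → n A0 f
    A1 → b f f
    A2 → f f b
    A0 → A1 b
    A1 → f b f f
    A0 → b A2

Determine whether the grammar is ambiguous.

Witness: m b f f b n

Derivation 1: Term ⇒ m A0 n ⇒ m A1 b n ⇒ m b f f b n
Derivation 2: Term ⇒ m A0 n ⇒ m b A2 n ⇒ m b f f b n

Two distinct leftmost derivations for the same string.

Ambiguous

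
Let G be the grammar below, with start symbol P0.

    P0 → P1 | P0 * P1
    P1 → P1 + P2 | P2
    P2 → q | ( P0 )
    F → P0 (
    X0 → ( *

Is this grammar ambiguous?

(F, X0 are unreachable from P0, so their rules don't affect L(P0).) This is a standard precedence ladder (P0 over P1 over P2), with each level left-recursive on its own operator ('*' at P0, '+' at P1). That structure is LR(1), hence unambiguous.

Unambiguous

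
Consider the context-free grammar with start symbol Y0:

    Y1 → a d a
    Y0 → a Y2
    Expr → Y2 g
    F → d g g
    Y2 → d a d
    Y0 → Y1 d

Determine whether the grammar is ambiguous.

Ambiguous

Witness: a d a d

Derivation 1: Y0 ⇒ a Y2 ⇒ a d a d
Derivation 2: Y0 ⇒ Y1 d ⇒ a d a d

Two distinct leftmost derivations for the same string.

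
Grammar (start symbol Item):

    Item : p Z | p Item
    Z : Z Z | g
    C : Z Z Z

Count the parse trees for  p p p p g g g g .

Parse trees for p p p p g g g g:
  [Item p [Item p [Item p [Item p [Z [Z g] [Z [Z g] [Z [Z g] [Z g]]]]]]]]
  [Item p [Item p [Item p [Item p [Z [Z g] [Z [Z [Z g] [Z g]] [Z g]]]]]]]
  [Item p [Item p [Item p [Item p [Z [Z [Z g] [Z g]] [Z [Z g] [Z g]]]]]]]
  [Item p [Item p [Item p [Item p [Z [Z [Z g] [Z [Z g] [Z g]]] [Z g]]]]]]
  [Item p [Item p [Item p [Item p [Z [Z [Z [Z g] [Z g]] [Z g]] [Z g]]]]]]

5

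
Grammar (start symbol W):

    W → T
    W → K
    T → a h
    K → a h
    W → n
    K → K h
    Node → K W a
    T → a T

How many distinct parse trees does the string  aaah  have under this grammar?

Parse trees for aaah:
  [W [T a [T a [T a h]]]]

1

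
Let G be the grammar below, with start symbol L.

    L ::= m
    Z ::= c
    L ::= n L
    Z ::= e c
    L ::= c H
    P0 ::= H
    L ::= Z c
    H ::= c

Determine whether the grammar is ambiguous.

Witness: c c

Derivation 1: L ⇒ c H ⇒ c c
Derivation 2: L ⇒ Z c ⇒ c c

Two distinct leftmost derivations for the same string.

Ambiguous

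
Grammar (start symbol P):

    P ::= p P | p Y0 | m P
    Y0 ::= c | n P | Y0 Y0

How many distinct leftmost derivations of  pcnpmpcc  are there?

3

Parse trees for pcnpmpcc:
  [P p [Y0 [Y0 c] [Y0 n [P p [P m [P p [Y0 [Y0 c] [Y0 c]]]]]]]]
  [P p [Y0 [Y0 c] [Y0 [Y0 n [P p [P m [P p [Y0 c]]]]] [Y0 c]]]]
  [P p [Y0 [Y0 [Y0 c] [Y0 n [P p [P m [P p [Y0 c]]]]]] [Y0 c]]]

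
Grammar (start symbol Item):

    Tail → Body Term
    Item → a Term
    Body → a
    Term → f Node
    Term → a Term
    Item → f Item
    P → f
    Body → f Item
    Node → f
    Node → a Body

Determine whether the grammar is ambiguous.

Only Item, Term, Node, Body are reachable from Item; ignoring the rest: Restricted to the reachable nonterminals, every rule has the form A → t or A → t B, and no two rules for the same A share a first terminal. The grammar encodes a DFA — one run per string.

Unambiguous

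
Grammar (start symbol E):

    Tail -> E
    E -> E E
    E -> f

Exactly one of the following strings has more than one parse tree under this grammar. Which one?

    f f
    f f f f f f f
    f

f f f f f f f

f f: 1 tree
f f f f f f f: 132 trees
f: 1 tree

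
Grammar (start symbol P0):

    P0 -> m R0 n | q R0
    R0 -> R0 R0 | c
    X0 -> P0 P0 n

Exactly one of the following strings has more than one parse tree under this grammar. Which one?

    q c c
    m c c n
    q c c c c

q c c: 1 tree
m c c n: 1 tree
q c c c c: 5 trees

q c c c c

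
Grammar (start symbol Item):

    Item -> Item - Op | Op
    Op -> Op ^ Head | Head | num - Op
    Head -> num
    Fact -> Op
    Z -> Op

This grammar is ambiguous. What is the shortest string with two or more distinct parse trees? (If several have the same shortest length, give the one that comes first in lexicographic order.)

length 1: no string has ≥2 trees
length 3: num - num has 2 parse trees

Two derivations of num - num:
  Item ⇒ Item - Op ⇒ Op - Op ⇒ Head - Op ⇒ num - Op ⇒ num - Head ⇒ num - num
  Item ⇒ Op ⇒ num - Op ⇒ num - Head ⇒ num - num

num - num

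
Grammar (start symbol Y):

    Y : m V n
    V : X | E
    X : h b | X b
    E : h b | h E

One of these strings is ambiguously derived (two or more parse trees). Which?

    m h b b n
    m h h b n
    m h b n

m h b n

m h b b n: 1 tree
m h h b n: 1 tree
m h b n: 2 trees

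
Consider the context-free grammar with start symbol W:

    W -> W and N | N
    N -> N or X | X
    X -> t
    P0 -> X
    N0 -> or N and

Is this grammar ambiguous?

(P0, N0 are unreachable from W, so their rules don't affect L(W).) W → W and N | N  ;  N → N or X | X  — a left-associative chain with X at the bottom. Each string factors uniquely by precedence.

Unambiguous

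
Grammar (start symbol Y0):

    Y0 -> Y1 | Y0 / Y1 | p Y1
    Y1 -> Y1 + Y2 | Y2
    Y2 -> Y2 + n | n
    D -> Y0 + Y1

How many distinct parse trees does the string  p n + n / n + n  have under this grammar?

Parse trees for p n + n / n + n:
  [Y0 [Y0 p [Y1 [Y1 [Y2 n]] + [Y2 n]]] / [Y1 [Y1 [Y2 n]] + [Y2 n]]]
  [Y0 [Y0 p [Y1 [Y1 [Y2 n]] + [Y2 n]]] / [Y1 [Y2 [Y2 n] + n]]]
  [Y0 [Y0 p [Y1 [Y2 [Y2 n] + n]]] / [Y1 [Y1 [Y2 n]] + [Y2 n]]]
  [Y0 [Y0 p [Y1 [Y2 [Y2 n] + n]]] / [Y1 [Y2 [Y2 n] + n]]]

4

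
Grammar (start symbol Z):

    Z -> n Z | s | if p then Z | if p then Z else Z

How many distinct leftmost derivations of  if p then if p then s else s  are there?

Parse trees for if p then if p then s else s:
  [Z if p then [Z if p then [Z s] else [Z s]]]
  [Z if p then [Z if p then [Z s]] else [Z s]]

2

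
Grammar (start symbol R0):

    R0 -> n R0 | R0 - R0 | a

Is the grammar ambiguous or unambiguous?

Ambiguous

Witness: n a - a

Derivation 1: R0 ⇒ n R0 ⇒ n R0 - R0 ⇒ n a - R0 ⇒ n a - a
Derivation 2: R0 ⇒ R0 - R0 ⇒ n R0 - R0 ⇒ n a - R0 ⇒ n a - a

Two distinct leftmost derivations for the same string.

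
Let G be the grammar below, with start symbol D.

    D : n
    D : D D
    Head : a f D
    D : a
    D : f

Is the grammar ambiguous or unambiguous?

Ambiguous

Witness: a a a

Derivation 1: D ⇒ D D ⇒ D D D ⇒ a D D ⇒ a a D ⇒ a a a
Derivation 2: D ⇒ D D ⇒ a D ⇒ a D D ⇒ a a D ⇒ a a a

Two distinct leftmost derivations for the same string.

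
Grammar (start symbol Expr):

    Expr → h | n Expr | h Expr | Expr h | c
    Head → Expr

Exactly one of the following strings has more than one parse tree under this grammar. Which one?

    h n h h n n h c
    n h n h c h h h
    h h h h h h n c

n h n h c h h h

h n h h n n h c: 1 tree
n h n h c h h h: 35 trees
h h h h h h n c: 1 tree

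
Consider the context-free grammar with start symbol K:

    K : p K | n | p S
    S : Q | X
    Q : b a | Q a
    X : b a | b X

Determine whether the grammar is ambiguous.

Witness: p b a

Derivation 1: K ⇒ p S ⇒ p Q ⇒ p b a
Derivation 2: K ⇒ p S ⇒ p X ⇒ p b a

Two distinct leftmost derivations for the same string.

Ambiguous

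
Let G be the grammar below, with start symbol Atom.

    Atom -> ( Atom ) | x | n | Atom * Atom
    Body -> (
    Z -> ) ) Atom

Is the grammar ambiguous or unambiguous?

Witness: n * n * n

Derivation 1: Atom ⇒ Atom * Atom ⇒ n * Atom ⇒ n * Atom * Atom ⇒ n * n * Atom ⇒ n * n * n
Derivation 2: Atom ⇒ Atom * Atom ⇒ Atom * Atom * Atom ⇒ n * Atom * Atom ⇒ n * n * Atom ⇒ n * n * n

Two distinct leftmost derivations for the same string.

Ambiguous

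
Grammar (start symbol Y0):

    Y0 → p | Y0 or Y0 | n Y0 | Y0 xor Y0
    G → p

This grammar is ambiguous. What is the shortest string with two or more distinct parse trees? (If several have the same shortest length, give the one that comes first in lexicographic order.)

length 1: no string has ≥2 trees
length 2: no string has ≥2 trees
length 3: no string has ≥2 trees
length 4: n p or p has 2 parse trees

Two derivations of n p or p:
  Y0 ⇒ Y0 or Y0 ⇒ n Y0 or Y0 ⇒ n p or Y0 ⇒ n p or p
  Y0 ⇒ n Y0 ⇒ n Y0 or Y0 ⇒ n p or Y0 ⇒ n p or p

n p or p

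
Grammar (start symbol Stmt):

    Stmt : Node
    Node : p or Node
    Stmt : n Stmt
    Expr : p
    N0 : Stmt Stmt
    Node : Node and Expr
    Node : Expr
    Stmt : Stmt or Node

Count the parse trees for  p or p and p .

3

Parse trees for p or p and p:
  [Stmt [Node p or [Node [Node [Expr p]] and [Expr p]]]]
  [Stmt [Node [Node p or [Node [Expr p]]] and [Expr p]]]
  [Stmt [Stmt [Node [Expr p]]] or [Node [Node [Expr p]] and [Expr p]]]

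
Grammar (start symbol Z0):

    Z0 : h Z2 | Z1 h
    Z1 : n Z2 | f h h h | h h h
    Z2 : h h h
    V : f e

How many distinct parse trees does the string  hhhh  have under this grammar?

2

Parse trees for hhhh:
  [Z0 h [Z2 h h h]]
  [Z0 [Z1 h h h] h]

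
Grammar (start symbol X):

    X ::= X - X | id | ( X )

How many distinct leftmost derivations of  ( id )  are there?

1

Parse trees for ( id ):
  [X ( [X id] )]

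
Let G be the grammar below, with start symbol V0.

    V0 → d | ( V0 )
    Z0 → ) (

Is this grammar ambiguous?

Unambiguous

Only V0 is reachable from V0; ignoring the rest: Each string is a nest of matched brackets around a single atom. An opening bracket forces the recursive rule; an atom forces the base rule.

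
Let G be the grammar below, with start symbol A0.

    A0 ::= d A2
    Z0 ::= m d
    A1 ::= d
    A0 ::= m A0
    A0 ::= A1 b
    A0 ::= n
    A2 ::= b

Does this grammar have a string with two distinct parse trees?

Witness: d b

Derivation 1: A0 ⇒ d A2 ⇒ d b
Derivation 2: A0 ⇒ A1 b ⇒ d b

Two distinct leftmost derivations for the same string.

Ambiguous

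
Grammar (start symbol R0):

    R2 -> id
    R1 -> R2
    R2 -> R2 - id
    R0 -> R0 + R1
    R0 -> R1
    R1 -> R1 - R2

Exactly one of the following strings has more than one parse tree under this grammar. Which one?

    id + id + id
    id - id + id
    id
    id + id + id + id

id + id + id: 1 tree
id - id + id: 2 trees
id: 1 tree
id + id + id + id: 1 tree

id - id + id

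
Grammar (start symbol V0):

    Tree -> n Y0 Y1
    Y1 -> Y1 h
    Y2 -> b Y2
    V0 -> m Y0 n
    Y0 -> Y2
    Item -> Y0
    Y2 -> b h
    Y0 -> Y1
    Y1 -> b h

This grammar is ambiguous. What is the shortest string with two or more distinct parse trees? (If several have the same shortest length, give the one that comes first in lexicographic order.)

length 4: m b h n has 2 parse trees

Two derivations of m b h n:
  V0 ⇒ m Y0 n ⇒ m Y2 n ⇒ m b h n
  V0 ⇒ m Y0 n ⇒ m Y1 n ⇒ m b h n

m b h n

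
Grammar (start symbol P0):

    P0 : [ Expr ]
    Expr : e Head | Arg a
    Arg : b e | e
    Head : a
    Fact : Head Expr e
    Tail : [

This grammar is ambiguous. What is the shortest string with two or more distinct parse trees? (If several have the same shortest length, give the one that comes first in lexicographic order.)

length 4: [ e a ] has 2 parse trees

Two derivations of [ e a ]:
  P0 ⇒ [ Expr ] ⇒ [ e Head ] ⇒ [ e a ]
  P0 ⇒ [ Expr ] ⇒ [ Arg a ] ⇒ [ e a ]

[ e a ]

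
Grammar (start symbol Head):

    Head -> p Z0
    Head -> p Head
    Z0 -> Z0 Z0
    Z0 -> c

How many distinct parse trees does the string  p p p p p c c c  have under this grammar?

Parse trees for p p p p p c c c:
  [Head p [Head p [Head p [Head p [Head p [Z0 [Z0 c] [Z0 [Z0 c] [Z0 c]]]]]]]]
  [Head p [Head p [Head p [Head p [Head p [Z0 [Z0 [Z0 c] [Z0 c]] [Z0 c]]]]]]]

2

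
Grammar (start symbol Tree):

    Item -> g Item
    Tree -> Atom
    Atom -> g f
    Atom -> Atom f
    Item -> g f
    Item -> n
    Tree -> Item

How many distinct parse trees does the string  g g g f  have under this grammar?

Parse trees for g g g f:
  [Tree [Item g [Item g [Item g f]]]]

1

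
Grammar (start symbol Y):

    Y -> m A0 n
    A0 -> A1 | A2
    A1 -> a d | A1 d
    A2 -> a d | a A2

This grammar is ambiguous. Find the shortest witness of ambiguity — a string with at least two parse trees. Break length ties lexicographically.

m a d n

length 4: m a d n has 2 parse trees

Two derivations of m a d n:
  Y ⇒ m A0 n ⇒ m A1 n ⇒ m a d n
  Y ⇒ m A0 n ⇒ m A2 n ⇒ m a d n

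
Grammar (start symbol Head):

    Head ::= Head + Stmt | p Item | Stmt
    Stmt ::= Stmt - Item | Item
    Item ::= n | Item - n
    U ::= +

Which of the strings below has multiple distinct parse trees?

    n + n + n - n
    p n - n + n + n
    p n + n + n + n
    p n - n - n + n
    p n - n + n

n + n + n - n

n + n + n - n: 2 trees
p n - n + n + n: 1 tree
p n + n + n + n: 1 tree
p n - n - n + n: 1 tree
p n - n + n: 1 tree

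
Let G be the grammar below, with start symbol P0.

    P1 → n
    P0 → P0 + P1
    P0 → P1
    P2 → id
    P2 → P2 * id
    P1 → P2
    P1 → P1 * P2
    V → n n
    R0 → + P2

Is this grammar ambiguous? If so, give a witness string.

Witness: id * id

Derivation 1: P0 ⇒ P1 ⇒ P2 ⇒ P2 * id ⇒ id * id
Derivation 2: P0 ⇒ P1 ⇒ P1 * P2 ⇒ P2 * P2 ⇒ id * P2 ⇒ id * id

Two distinct leftmost derivations for the same string.

Ambiguous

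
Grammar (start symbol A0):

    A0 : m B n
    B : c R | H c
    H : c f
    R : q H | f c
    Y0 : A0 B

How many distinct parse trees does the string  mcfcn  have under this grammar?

Parse trees for mcfcn:
  [A0 m [B c [R f c]] n]
  [A0 m [B [H c f] c] n]

2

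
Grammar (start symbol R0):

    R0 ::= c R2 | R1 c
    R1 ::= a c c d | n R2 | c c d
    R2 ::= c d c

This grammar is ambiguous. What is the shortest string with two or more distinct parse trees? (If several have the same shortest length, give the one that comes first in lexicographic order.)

c c d c

length 4: c c d c has 2 parse trees

Two derivations of c c d c:
  R0 ⇒ c R2 ⇒ c c d c
  R0 ⇒ R1 c ⇒ c c d c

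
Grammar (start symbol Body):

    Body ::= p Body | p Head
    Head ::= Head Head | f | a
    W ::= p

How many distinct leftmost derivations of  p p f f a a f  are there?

14

Parse trees for p p f f a a f (showing first 6 of 14):
  [Body p [Body p [Head [Head f] [Head [Head f] [Head [Head a] [Head [Head a] [Head f]]]]]]]
  [Body p [Body p [Head [Head f] [Head [Head f] [Head [Head [Head a] [Head a]] [Head f]]]]]]
  [Body p [Body p [Head [Head f] [Head [Head [Head f] [Head a]] [Head [Head a] [Head f]]]]]]
  [Body p [Body p [Head [Head f] [Head [Head [Head f] [Head [Head a] [Head a]]] [Head f]]]]]
  [Body p [Body p [Head [Head f] [Head [Head [Head [Head f] [Head a]] [Head a]] [Head f]]]]]
  [Body p [Body p [Head [Head [Head f] [Head f]] [Head [Head a] [Head [Head a] [Head f]]]]]]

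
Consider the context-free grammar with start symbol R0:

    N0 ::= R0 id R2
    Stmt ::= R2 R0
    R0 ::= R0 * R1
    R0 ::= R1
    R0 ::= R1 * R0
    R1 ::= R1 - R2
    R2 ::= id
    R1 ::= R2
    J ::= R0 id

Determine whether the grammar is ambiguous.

Witness: id * id

Derivation 1: R0 ⇒ R0 * R1 ⇒ R1 * R1 ⇒ R2 * R1 ⇒ id * R1 ⇒ id * R2 ⇒ id * id
Derivation 2: R0 ⇒ R1 * R0 ⇒ R2 * R0 ⇒ id * R0 ⇒ id * R1 ⇒ id * R2 ⇒ id * id

Two distinct leftmost derivations for the same string.

Ambiguous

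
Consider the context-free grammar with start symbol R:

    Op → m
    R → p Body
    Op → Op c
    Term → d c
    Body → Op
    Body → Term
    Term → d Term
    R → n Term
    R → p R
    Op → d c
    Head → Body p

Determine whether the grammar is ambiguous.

Ambiguous

Witness: p d c

Derivation 1: R ⇒ p Body ⇒ p Op ⇒ p d c
Derivation 2: R ⇒ p Body ⇒ p Term ⇒ p d c

Two distinct leftmost derivations for the same string.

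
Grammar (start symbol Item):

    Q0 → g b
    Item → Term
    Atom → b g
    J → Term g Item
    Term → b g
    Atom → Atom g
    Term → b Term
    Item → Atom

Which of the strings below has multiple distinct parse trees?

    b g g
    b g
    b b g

b g

b g g: 1 tree
b g: 2 trees
b b g: 1 tree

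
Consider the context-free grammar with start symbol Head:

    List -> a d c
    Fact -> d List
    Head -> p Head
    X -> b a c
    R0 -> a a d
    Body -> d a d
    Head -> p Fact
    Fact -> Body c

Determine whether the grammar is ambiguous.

Witness: p d a d c

Derivation 1: Head ⇒ p Fact ⇒ p d List ⇒ p d a d c
Derivation 2: Head ⇒ p Fact ⇒ p Body c ⇒ p d a d c

Two distinct leftmost derivations for the same string.

Ambiguous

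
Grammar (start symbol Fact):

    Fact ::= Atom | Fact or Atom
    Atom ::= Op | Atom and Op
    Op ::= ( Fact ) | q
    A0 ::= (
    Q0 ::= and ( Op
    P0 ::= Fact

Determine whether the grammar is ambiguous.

Only Fact, Atom, Op are reachable from Fact; ignoring the rest: The grammar is stratified — Fact handles 'or' (left-recursive), Atom handles 'and', Op atoms. Each operator has a fixed associativity and precedence level, so every string has one parse.

Unambiguous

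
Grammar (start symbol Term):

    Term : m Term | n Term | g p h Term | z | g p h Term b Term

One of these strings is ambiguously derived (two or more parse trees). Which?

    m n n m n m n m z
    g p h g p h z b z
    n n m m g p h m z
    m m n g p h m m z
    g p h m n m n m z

m n n m n m n m z: 1 tree
g p h g p h z b z: 2 trees
n n m m g p h m z: 1 tree
m m n g p h m m z: 1 tree
g p h m n m n m z: 1 tree

g p h g p h z b z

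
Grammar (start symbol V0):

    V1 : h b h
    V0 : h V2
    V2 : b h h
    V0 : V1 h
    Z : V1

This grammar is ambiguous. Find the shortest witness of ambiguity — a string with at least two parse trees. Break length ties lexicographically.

h b h h

length 4: h b h h has 2 parse trees

Two derivations of h b h h:
  V0 ⇒ h V2 ⇒ h b h h
  V0 ⇒ V1 h ⇒ h b h h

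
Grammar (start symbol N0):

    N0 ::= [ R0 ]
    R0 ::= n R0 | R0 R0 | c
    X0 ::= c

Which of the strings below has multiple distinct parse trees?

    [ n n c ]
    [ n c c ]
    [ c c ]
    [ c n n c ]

[ n n c ]: 1 tree
[ n c c ]: 2 trees
[ c c ]: 1 tree
[ c n n c ]: 1 tree

[ n c c ]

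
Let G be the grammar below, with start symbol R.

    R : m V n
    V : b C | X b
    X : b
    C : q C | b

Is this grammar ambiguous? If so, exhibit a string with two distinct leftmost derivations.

Ambiguous

Witness: m b b n

Derivation 1: R ⇒ m V n ⇒ m b C n ⇒ m b b n
Derivation 2: R ⇒ m V n ⇒ m X b n ⇒ m b b n

Two distinct leftmost derivations for the same string.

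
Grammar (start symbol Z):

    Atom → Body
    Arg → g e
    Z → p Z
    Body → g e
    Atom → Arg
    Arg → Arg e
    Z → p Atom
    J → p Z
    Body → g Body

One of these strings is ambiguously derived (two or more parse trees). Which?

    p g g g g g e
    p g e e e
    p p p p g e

p g g g g g e: 1 tree
p g e e e: 1 tree
p p p p g e: 2 trees

p p p p g e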